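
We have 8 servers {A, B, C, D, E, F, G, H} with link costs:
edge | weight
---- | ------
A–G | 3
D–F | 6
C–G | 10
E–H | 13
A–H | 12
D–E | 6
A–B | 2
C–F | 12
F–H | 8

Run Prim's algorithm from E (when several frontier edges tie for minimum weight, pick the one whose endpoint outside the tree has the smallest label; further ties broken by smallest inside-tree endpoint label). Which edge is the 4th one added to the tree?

A-H

Grow the tree from E using Prim:
Step 1: cheapest edge leaving the tree is D–E (6); add D.
Step 2: cheapest edge leaving the tree is D–F (6); add F.
Step 3: cheapest edge leaving the tree is F–H (8); add H.
Step 4: cheapest edge leaving the tree is A–H (12); add A.
Step 5: cheapest edge leaving the tree is A–B (2); add B.
Step 6: cheapest edge leaving the tree is A–G (3); add G.
Step 7: cheapest edge leaving the tree is C–G (10); add C.
The 4th edge added is A–H.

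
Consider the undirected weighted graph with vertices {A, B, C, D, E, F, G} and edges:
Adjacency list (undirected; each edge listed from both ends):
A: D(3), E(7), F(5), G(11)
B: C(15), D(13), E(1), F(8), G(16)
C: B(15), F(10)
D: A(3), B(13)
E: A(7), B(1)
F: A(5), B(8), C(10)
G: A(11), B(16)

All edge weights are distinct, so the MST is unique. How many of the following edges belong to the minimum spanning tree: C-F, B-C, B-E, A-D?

Kruskal's algorithm — process edges by increasing weight (ties by edge label):
B-E (1): add. Components now {A} {B,E} {C} {D} {F} {G}
A-D (3): add. Components now {A,D} {B,E} {C} {F} {G}
A-F (5): add. Components now {A,D,F} {B,E} {C} {G}
A-E (7): add. Components now {A,B,D,E,F} {C} {G}
B-F (8): skip — B and F already connected.
C-F (10): add. Components now {A,B,C,D,E,F} {G}
A-G (11): add. Components now {A,B,C,D,E,F,G}
MST edge set: {B-E, A-D, A-F, A-E, C-F, A-G}.
Of the listed edges, {C-F, B-E, A-D} are in the MST → 3.

3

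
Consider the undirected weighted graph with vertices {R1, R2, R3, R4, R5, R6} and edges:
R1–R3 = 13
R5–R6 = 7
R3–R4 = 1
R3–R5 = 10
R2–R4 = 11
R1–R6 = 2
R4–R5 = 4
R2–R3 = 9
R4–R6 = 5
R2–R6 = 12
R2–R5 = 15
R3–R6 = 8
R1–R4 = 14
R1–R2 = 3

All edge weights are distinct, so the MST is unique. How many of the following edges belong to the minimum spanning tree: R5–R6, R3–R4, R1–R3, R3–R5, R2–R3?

Kruskal: consider edges lightest-first.
R3–R4 (1): add. Components now {R5} {R3,R4} {R6} {R2} {R1}
R1–R6 (2): add. Components now {R5} {R3,R4} {R1,R6} {R2}
R1–R2 (3): add. Components now {R5} {R3,R4} {R1,R2,R6}
R4–R5 (4): add. Components now {R3,R4,R5} {R1,R2,R6}
R4–R6 (5): add. Components now {R1,R2,R3,R4,R5,R6}
MST edge set: {R3–R4, R1–R6, R1–R2, R4–R5, R4–R6}.
Of the listed edges, {R3–R4} are in the MST → 1.

1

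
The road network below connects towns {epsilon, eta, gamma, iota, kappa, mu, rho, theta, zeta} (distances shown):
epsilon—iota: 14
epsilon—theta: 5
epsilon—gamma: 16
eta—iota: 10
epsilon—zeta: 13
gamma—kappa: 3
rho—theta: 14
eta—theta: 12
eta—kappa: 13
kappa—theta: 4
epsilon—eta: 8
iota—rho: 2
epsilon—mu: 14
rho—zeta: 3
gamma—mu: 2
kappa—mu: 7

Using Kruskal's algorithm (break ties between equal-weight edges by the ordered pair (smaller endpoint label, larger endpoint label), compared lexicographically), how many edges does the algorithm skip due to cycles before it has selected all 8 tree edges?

1

Kruskal's algorithm — process edges by increasing weight (ties by edge label):
gamma—mu (2): add — endpoints in different components.
iota—rho (2): add — endpoints in different components.
gamma—kappa (3): add — endpoints in different components.
rho—zeta (3): add — endpoints in different components.
kappa—theta (4): add — endpoints in different components.
epsilon—theta (5): add — endpoints in different components.
kappa—mu (7): skip — mu and kappa already connected.
epsilon—eta (8): add — endpoints in different components.
eta—iota (10): add — endpoints in different components.
Edges rejected before the tree was complete: 1.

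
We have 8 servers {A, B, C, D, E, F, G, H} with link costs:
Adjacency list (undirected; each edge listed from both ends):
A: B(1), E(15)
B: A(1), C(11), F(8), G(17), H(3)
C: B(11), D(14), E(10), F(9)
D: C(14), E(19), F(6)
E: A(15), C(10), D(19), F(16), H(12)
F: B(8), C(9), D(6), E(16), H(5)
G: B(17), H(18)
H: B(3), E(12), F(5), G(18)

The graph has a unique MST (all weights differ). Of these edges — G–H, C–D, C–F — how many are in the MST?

1

Kruskal's algorithm — process edges by increasing weight (ties by edge label):
A–B (1): add — endpoints in different components.
B–H (3): add — endpoints in different components.
F–H (5): add — endpoints in different components.
D–F (6): add — endpoints in different components.
B–F (8): skip — B and F already connected.
C–F (9): add — endpoints in different components.
C–E (10): add — endpoints in different components.
B–C (11): skip — B and C already connected.
E–H (12): skip — E and H already connected.
C–D (14): skip — C and D already connected.
A–E (15): skip — A and E already connected.
E–F (16): skip — E and F already connected.
B–G (17): add — endpoints in different components.
MST edge set: {A–B, B–H, F–H, D–F, C–F, C–E, B–G}.
Of the listed edges, {C–F} are in the MST → 1.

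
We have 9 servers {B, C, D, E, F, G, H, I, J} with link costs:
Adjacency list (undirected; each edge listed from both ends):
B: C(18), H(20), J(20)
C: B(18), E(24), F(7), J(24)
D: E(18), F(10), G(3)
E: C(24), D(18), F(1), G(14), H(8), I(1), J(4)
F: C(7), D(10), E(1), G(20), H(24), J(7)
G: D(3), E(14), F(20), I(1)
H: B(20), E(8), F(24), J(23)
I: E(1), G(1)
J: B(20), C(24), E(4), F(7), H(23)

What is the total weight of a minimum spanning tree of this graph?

43

Grow the tree from D using Prim:
Step 1: cheapest edge leaving the tree is D G (3); add G.
Step 2: cheapest edge leaving the tree is G I (1); add I.
Step 3: cheapest edge leaving the tree is E I (1); add E.
Step 4: cheapest edge leaving the tree is E F (1); add F.
Step 5: cheapest edge leaving the tree is E J (4); add J.
Step 6: cheapest edge leaving the tree is C F (7); add C.
Step 7: cheapest edge leaving the tree is E H (8); add H.
Step 8: cheapest edge leaving the tree is B C (18); add B.
MST edges: D G, G I, E I, E F, E J, C F, E H, B C; total weight 3+1+1+1+4+7+8+18 = 43.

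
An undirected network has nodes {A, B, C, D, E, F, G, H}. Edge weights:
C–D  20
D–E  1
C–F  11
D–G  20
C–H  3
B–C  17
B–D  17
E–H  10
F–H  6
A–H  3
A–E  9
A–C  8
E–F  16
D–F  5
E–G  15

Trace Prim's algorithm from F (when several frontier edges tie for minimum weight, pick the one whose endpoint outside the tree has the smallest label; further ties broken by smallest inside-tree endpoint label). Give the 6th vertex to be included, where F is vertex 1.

Grow the tree from F using Prim:
Step 1: cheapest edge leaving the tree is D–F (5); add D.
Step 2: cheapest edge leaving the tree is D–E (1); add E.
Step 3: cheapest edge leaving the tree is F–H (6); add H.
Step 4: cheapest edge leaving the tree is A–H (3); add A.
Step 5: cheapest edge leaving the tree is C–H (3); add C.
Step 6: cheapest edge leaving the tree is E–G (15); add G.
Step 7: cheapest edge leaving the tree is B–C (17); add B.
Vertex order: F, D, E, H, A, C, G, B. The 6th vertex is C.

C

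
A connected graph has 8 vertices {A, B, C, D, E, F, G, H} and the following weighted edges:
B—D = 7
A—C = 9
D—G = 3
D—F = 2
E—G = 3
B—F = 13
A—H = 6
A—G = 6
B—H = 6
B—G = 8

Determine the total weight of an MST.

35

Prim's algorithm from D:
Step 1: cheapest edge leaving the tree is D—F (2); add F.
Step 2: cheapest edge leaving the tree is D—G (3); add G.
Step 3: cheapest edge leaving the tree is E—G (3); add E.
Step 4: cheapest edge leaving the tree is A—G (6); add A.
Step 5: cheapest edge leaving the tree is A—H (6); add H.
Step 6: cheapest edge leaving the tree is B—H (6); add B.
Step 7: cheapest edge leaving the tree is A—C (9); add C.
MST edges: D—F, D—G, E—G, A—G, A—H, B—H, A—C; total weight 2+3+3+6+6+6+9 = 35.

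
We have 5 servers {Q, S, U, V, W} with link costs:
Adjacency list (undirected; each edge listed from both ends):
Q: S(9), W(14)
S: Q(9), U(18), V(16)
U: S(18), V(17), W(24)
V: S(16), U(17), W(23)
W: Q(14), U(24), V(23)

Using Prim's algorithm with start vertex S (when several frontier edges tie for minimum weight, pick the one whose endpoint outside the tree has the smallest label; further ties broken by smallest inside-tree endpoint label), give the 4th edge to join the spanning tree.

U-V

Prim, starting at S.
Step 1: cheapest edge leaving the tree is Q—S (9); add Q.
Step 2: cheapest edge leaving the tree is Q—W (14); add W.
Step 3: cheapest edge leaving the tree is S—V (16); add V.
Step 4: cheapest edge leaving the tree is U—V (17); add U.
The 4th edge added is U—V.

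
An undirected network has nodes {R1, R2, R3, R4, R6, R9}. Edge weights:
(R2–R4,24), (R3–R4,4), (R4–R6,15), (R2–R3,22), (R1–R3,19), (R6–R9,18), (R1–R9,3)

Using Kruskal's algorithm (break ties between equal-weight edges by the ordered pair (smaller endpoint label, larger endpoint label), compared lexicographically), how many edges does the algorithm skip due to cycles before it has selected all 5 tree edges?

Sort edges by weight, then run Kruskal:
R1–R9 (3): add. Components now {R3} {R2} {R6} {R1,R9} {R4}
R3–R4 (4): add. Components now {R3,R4} {R2} {R6} {R1,R9}
R4–R6 (15): add. Components now {R3,R4,R6} {R2} {R1,R9}
R6–R9 (18): add. Components now {R1,R3,R4,R6,R9} {R2}
R1–R3 (19): skip — R3 and R1 already connected.
R2–R3 (22): add. Components now {R1,R2,R3,R4,R6,R9}
Edges rejected before the tree was complete: 1.

1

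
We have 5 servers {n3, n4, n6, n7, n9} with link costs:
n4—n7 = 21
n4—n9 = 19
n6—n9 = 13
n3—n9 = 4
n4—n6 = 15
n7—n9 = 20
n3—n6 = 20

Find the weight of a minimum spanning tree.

Kruskal: consider edges lightest-first.
n3—n9 (4): add — endpoints in different components.
n6—n9 (13): add — endpoints in different components.
n4—n6 (15): add — endpoints in different components.
n4—n9 (19): skip — n4 and n9 already connected.
n3—n6 (20): skip — n3 and n6 already connected.
n7—n9 (20): add — endpoints in different components.
MST edges: n3—n9, n6—n9, n4—n6, n7—n9; total weight 4+13+15+20 = 52.

52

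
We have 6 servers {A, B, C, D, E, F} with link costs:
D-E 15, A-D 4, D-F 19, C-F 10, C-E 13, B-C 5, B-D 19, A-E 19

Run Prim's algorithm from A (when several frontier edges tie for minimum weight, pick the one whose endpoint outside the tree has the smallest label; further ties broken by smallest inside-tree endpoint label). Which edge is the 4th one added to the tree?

Grow the tree from A using Prim:
Step 1: cheapest edge leaving the tree is A-D (4); add D.
Step 2: cheapest edge leaving the tree is D-E (15); add E.
Step 3: cheapest edge leaving the tree is C-E (13); add C.
Step 4: cheapest edge leaving the tree is B-C (5); add B.
Step 5: cheapest edge leaving the tree is C-F (10); add F.
The 4th edge added is B-C.

B-C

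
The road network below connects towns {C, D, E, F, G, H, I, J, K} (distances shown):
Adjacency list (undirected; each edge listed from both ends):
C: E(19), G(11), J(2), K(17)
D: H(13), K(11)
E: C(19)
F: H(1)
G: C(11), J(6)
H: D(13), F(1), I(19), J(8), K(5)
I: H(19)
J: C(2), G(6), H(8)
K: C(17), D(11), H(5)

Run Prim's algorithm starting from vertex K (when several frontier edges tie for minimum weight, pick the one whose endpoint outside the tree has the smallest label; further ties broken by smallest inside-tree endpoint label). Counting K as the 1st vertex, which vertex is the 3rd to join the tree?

F

Prim, starting at K.
Step 1: cheapest edge leaving the tree is H-K (5); add H.
Step 2: cheapest edge leaving the tree is F-H (1); add F.
Step 3: cheapest edge leaving the tree is H-J (8); add J.
Step 4: cheapest edge leaving the tree is C-J (2); add C.
Step 5: cheapest edge leaving the tree is G-J (6); add G.
Step 6: cheapest edge leaving the tree is D-K (11); add D.
Step 7: cheapest edge leaving the tree is C-E (19); add E.
Step 8: cheapest edge leaving the tree is H-I (19); add I.
Vertex order: K, H, F, J, C, G, D, E, I. The 3rd vertex is F.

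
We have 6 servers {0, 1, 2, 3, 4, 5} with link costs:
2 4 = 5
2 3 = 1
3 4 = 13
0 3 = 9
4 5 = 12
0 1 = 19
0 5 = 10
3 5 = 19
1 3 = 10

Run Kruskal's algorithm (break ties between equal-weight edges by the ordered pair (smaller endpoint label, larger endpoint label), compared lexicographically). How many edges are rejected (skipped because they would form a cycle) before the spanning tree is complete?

Kruskal: consider edges lightest-first.
2 3 (1): add. Components now {0} {1} {2,3} {4} {5}
2 4 (5): add. Components now {0} {1} {2,3,4} {5}
0 3 (9): add. Components now {0,2,3,4} {1} {5}
0 5 (10): add. Components now {0,2,3,4,5} {1}
1 3 (10): add. Components now {0,1,2,3,4,5}
Edges rejected before the tree was complete: 0.

0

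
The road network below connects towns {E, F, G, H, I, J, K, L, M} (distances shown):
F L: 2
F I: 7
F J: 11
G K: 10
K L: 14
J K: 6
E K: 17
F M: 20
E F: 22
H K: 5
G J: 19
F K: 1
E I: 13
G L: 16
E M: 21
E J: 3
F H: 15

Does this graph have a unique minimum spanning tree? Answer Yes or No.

Sort edges by weight, then run Kruskal:
F K (1): add — endpoints in different components.
F L (2): add — endpoints in different components.
E J (3): add — endpoints in different components.
H K (5): add — endpoints in different components.
J K (6): add — endpoints in different components.
F I (7): add — endpoints in different components.
G K (10): add — endpoints in different components.
F J (11): skip — F and J already connected.
E I (13): skip — E and I already connected.
K L (14): skip — K and L already connected.
F H (15): skip — F and H already connected.
G L (16): skip — G and L already connected.
E K (17): skip — E and K already connected.
G J (19): skip — G and J already connected.
F M (20): add — endpoints in different components.
Every non-tree edge has weight strictly greater than the heaviest edge on the tree path between its endpoints, so the MST is unique.

Yes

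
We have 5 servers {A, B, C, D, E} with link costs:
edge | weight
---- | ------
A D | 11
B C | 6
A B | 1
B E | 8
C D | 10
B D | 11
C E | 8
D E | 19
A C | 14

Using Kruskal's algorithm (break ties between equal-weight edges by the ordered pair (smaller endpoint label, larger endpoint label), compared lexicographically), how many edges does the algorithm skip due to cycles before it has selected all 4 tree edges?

Kruskal's algorithm — process edges by increasing weight (ties by edge label):
A B (1): add. Components now {A,B} {C} {D} {E}
B C (6): add. Components now {A,B,C} {D} {E}
B E (8): add. Components now {A,B,C,E} {D}
C E (8): skip — C and E already connected.
C D (10): add. Components now {A,B,C,D,E}
Edges rejected before the tree was complete: 1.

1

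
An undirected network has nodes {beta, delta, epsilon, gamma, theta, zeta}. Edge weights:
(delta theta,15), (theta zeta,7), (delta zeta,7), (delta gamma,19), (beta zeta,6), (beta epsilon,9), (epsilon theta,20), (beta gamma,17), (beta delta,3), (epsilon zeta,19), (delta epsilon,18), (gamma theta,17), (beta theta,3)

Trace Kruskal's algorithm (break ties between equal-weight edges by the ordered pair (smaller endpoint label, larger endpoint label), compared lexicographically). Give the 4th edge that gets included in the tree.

Kruskal: consider edges lightest-first.
beta delta (3): add — endpoints in different components.
beta theta (3): add — endpoints in different components.
beta zeta (6): add — endpoints in different components.
delta zeta (7): skip — delta and zeta already connected.
theta zeta (7): skip — zeta and theta already connected.
beta epsilon (9): add — endpoints in different components.
delta theta (15): skip — delta and theta already connected.
beta gamma (17): add — endpoints in different components.
The 4th edge added is beta epsilon.

beta-epsilon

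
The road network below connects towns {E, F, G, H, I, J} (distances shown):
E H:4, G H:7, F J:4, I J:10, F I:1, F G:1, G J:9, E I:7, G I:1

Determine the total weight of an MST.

17

Grow the tree from J using Prim:
Step 1: frontier [F J 4, G J 9, I J 10] → take F J (4); add F.
Step 2: frontier [F G 1, F I 1, G J 9, I J 10] → take F G (1); add G.
Step 3: frontier [F I 1, G I 1, G H 7, I J 10] → take F I (1); add I.
Step 4: frontier [G H 7, E I 7] → take E I (7); add E.
Step 5: frontier [E H 4, G H 7] → take E H (4); add H.
MST edges: F J, F G, F I, E I, E H; total weight 4+1+1+7+4 = 17.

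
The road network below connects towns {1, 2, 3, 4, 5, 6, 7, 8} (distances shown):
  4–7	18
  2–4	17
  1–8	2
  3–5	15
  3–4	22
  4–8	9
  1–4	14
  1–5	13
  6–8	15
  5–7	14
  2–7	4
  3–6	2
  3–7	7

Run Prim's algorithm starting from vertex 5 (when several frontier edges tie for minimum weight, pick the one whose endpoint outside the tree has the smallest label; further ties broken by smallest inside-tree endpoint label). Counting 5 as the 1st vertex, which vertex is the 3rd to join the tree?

Prim, starting at 5.
Step 1: cheapest edge leaving the tree is 1–5 (13); add 1.
Step 2: cheapest edge leaving the tree is 1–8 (2); add 8.
Step 3: cheapest edge leaving the tree is 4–8 (9); add 4.
Step 4: cheapest edge leaving the tree is 5–7 (14); add 7.
Step 5: cheapest edge leaving the tree is 2–7 (4); add 2.
Step 6: cheapest edge leaving the tree is 3–7 (7); add 3.
Step 7: cheapest edge leaving the tree is 3–6 (2); add 6.
Vertex order: 5, 1, 8, 4, 7, 2, 3, 6. The 3rd vertex is 8.

8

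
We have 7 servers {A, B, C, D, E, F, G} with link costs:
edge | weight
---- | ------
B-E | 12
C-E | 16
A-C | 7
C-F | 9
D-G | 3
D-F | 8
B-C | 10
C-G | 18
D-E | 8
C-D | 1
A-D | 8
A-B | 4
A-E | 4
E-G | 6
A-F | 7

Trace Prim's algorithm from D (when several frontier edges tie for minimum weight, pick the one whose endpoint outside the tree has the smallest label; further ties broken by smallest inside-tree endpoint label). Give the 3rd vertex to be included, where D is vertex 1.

G

Prim, starting at D.
Step 1: cheapest edge leaving the tree is C-D (1); add C.
Step 2: cheapest edge leaving the tree is D-G (3); add G.
Step 3: cheapest edge leaving the tree is E-G (6); add E.
Step 4: cheapest edge leaving the tree is A-E (4); add A.
Step 5: cheapest edge leaving the tree is A-B (4); add B.
Step 6: cheapest edge leaving the tree is A-F (7); add F.
Vertex order: D, C, G, E, A, B, F. The 3rd vertex is G.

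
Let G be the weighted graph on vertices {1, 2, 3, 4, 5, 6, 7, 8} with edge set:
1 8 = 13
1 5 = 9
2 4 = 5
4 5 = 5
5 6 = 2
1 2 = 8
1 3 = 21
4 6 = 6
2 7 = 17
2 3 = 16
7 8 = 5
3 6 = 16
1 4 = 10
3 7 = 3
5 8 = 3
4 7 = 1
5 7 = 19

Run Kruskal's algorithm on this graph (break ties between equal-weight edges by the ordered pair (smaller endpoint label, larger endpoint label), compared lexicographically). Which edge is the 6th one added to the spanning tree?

Sort edges by weight, then run Kruskal:
4 7 (1): add — endpoints in different components.
5 6 (2): add — endpoints in different components.
3 7 (3): add — endpoints in different components.
5 8 (3): add — endpoints in different components.
2 4 (5): add — endpoints in different components.
4 5 (5): add — endpoints in different components.
7 8 (5): skip — 7 and 8 already connected.
4 6 (6): skip — 4 and 6 already connected.
1 2 (8): add — endpoints in different components.
The 6th edge added is 4 5.

4-5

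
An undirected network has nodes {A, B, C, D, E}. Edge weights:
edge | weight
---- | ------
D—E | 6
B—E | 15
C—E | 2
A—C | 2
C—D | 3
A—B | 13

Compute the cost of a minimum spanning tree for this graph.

20

Kruskal's algorithm — process edges by increasing weight (ties by edge label):
A—C (2): add. Components now {A,C} {B} {D} {E}
C—E (2): add. Components now {A,C,E} {B} {D}
C—D (3): add. Components now {A,C,D,E} {B}
D—E (6): skip — D and E already connected.
A—B (13): add. Components now {A,B,C,D,E}
MST edges: A—C, C—E, C—D, A—B; total weight 2+2+3+13 = 20.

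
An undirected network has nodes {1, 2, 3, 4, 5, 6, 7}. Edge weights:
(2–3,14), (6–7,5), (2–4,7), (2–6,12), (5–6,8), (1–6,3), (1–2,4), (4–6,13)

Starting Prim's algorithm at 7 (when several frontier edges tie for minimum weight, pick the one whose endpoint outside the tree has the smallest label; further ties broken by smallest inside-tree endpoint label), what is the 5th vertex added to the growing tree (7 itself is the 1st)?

Grow the tree from 7 using Prim:
Step 1: cheapest edge leaving the tree is 6–7 (5); add 6.
Step 2: cheapest edge leaving the tree is 1–6 (3); add 1.
Step 3: cheapest edge leaving the tree is 1–2 (4); add 2.
Step 4: cheapest edge leaving the tree is 2–4 (7); add 4.
Step 5: cheapest edge leaving the tree is 5–6 (8); add 5.
Step 6: cheapest edge leaving the tree is 2–3 (14); add 3.
Vertex order: 7, 6, 1, 2, 4, 5, 3. The 5th vertex is 4.

4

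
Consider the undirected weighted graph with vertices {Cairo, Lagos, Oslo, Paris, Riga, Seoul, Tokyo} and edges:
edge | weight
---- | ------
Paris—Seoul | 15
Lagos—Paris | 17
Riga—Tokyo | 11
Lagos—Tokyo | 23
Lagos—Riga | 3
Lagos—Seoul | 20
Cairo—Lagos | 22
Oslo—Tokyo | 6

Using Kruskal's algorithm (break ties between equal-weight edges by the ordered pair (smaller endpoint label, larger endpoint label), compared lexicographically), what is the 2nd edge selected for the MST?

Oslo-Tokyo

Sort edges by weight, then run Kruskal:
Lagos—Riga (3): add. Components now {Paris} {Oslo} {Seoul} {Cairo} {Lagos,Riga} {Tokyo}
Oslo—Tokyo (6): add. Components now {Paris} {Oslo,Tokyo} {Seoul} {Cairo} {Lagos,Riga}
Riga—Tokyo (11): add. Components now {Paris} {Lagos,Oslo,Riga,Tokyo} {Seoul} {Cairo}
Paris—Seoul (15): add. Components now {Paris,Seoul} {Lagos,Oslo,Riga,Tokyo} {Cairo}
Lagos—Paris (17): add. Components now {Lagos,Oslo,Paris,Riga,Seoul,Tokyo} {Cairo}
Lagos—Seoul (20): skip — Seoul and Lagos already connected.
Cairo—Lagos (22): add. Components now {Cairo,Lagos,Oslo,Paris,Riga,Seoul,Tokyo}
The 2nd edge added is Oslo—Tokyo.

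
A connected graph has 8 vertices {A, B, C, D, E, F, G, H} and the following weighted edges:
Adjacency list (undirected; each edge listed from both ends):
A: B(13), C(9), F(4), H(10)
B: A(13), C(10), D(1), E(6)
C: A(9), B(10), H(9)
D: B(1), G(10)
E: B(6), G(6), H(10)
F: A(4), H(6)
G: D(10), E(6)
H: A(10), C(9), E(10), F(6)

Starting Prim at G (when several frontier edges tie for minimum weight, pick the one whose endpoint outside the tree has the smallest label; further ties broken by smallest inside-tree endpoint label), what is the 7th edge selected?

F-H

Grow the tree from G using Prim:
Step 1: frontier [E-G 6, D-G 10] → take E-G (6); add E.
Step 2: frontier [B-E 6, E-H 10, D-G 10] → take B-E (6); add B.
Step 3: frontier [B-D 1, B-C 10, A-B 13, E-H 10, D-G 10] → take B-D (1); add D.
Step 4: frontier [B-C 10, A-B 13, E-H 10] → take B-C (10); add C.
Step 5: frontier [A-B 13, A-C 9, C-H 9, E-H 10] → take A-C (9); add A.
Step 6: frontier [A-F 4, A-H 10, C-H 9, E-H 10] → take A-F (4); add F.
Step 7: frontier [A-H 10, C-H 9, E-H 10, F-H 6] → take F-H (6); add H.
The 7th edge added is F-H.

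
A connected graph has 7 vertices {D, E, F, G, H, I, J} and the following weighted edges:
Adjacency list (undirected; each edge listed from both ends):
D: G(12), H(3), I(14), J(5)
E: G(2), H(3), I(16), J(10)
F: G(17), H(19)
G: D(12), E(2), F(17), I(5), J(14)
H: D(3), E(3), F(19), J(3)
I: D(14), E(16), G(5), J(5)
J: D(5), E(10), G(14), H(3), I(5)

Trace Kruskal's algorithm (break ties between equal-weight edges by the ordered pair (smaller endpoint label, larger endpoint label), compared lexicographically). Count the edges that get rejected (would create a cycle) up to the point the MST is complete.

Kruskal: consider edges lightest-first.
E-G (2): add — endpoints in different components.
D-H (3): add — endpoints in different components.
E-H (3): add — endpoints in different components.
H-J (3): add — endpoints in different components.
D-J (5): skip — D and J already connected.
G-I (5): add — endpoints in different components.
I-J (5): skip — I and J already connected.
E-J (10): skip — E and J already connected.
D-G (12): skip — D and G already connected.
D-I (14): skip — D and I already connected.
G-J (14): skip — G and J already connected.
E-I (16): skip — E and I already connected.
F-G (17): add — endpoints in different components.
Edges rejected before the tree was complete: 7.

7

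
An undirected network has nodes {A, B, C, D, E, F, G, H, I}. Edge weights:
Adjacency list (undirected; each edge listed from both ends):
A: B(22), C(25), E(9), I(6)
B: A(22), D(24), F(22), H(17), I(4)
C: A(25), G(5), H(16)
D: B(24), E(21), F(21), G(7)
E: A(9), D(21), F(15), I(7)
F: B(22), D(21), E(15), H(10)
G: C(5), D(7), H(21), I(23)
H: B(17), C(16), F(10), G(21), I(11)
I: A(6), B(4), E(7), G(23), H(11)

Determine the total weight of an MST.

66

Prim's algorithm from A:
Step 1: cheapest edge leaving the tree is A—I (6); add I.
Step 2: cheapest edge leaving the tree is B—I (4); add B.
Step 3: cheapest edge leaving the tree is E—I (7); add E.
Step 4: cheapest edge leaving the tree is H—I (11); add H.
Step 5: cheapest edge leaving the tree is F—H (10); add F.
Step 6: cheapest edge leaving the tree is C—H (16); add C.
Step 7: cheapest edge leaving the tree is C—G (5); add G.
Step 8: cheapest edge leaving the tree is D—G (7); add D.
MST edges: A—I, B—I, E—I, H—I, F—H, C—H, C—G, D—G; total weight 6+4+7+11+10+16+5+7 = 66.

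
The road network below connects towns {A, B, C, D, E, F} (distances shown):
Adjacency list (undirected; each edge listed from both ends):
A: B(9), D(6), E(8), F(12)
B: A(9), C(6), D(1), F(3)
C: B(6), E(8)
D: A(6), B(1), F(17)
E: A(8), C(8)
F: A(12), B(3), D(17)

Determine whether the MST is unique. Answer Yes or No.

No

Kruskal's algorithm — process edges by increasing weight (ties by edge label):
B–D (1): add. Components now {A} {B,D} {C} {E} {F}
B–F (3): add. Components now {A} {B,D,F} {C} {E}
A–D (6): add. Components now {A,B,D,F} {C} {E}
B–C (6): add. Components now {A,B,C,D,F} {E}
A–E (8): add. Components now {A,B,C,D,E,F}
Non-tree edge C–E has weight 8, equal to the heaviest edge on its tree cycle — swapping gives another MST of the same weight. Not unique.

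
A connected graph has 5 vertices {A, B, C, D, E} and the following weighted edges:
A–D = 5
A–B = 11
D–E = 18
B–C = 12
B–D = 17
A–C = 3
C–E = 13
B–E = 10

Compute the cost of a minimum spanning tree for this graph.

29

Prim's algorithm from D:
Step 1: frontier [A–D 5, B–D 17, D–E 18] → take A–D (5); add A.
Step 2: frontier [A–C 3, A–B 11, B–D 17, D–E 18] → take A–C (3); add C.
Step 3: frontier [A–B 11, B–C 12, C–E 13, B–D 17, D–E 18] → take A–B (11); add B.
Step 4: frontier [B–E 10, C–E 13, D–E 18] → take B–E (10); add E.
MST edges: A–D, A–C, A–B, B–E; total weight 5+3+11+10 = 29.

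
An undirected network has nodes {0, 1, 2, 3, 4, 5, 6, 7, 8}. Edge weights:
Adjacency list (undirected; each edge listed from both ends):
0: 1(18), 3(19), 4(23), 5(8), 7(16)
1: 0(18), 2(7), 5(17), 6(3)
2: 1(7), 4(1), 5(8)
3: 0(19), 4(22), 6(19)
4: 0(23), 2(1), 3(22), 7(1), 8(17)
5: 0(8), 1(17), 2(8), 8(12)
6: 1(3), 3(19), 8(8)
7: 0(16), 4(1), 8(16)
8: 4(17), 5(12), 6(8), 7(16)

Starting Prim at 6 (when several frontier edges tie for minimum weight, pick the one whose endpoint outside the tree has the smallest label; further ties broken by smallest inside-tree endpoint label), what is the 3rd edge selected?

Grow the tree from 6 using Prim:
Step 1: cheapest edge leaving the tree is 1—6 (3); add 1.
Step 2: cheapest edge leaving the tree is 1—2 (7); add 2.
Step 3: cheapest edge leaving the tree is 2—4 (1); add 4.
Step 4: cheapest edge leaving the tree is 4—7 (1); add 7.
Step 5: cheapest edge leaving the tree is 2—5 (8); add 5.
Step 6: cheapest edge leaving the tree is 0—5 (8); add 0.
Step 7: cheapest edge leaving the tree is 6—8 (8); add 8.
Step 8: cheapest edge leaving the tree is 0—3 (19); add 3.
The 3rd edge added is 2—4.

2-4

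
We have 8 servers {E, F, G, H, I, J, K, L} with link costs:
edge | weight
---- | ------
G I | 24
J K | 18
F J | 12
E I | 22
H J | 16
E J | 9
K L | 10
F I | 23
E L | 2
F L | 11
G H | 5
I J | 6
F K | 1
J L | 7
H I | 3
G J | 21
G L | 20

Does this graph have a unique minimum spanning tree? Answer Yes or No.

Sort edges by weight, then run Kruskal:
F K (1): add — endpoints in different components.
E L (2): add — endpoints in different components.
H I (3): add — endpoints in different components.
G H (5): add — endpoints in different components.
I J (6): add — endpoints in different components.
J L (7): add — endpoints in different components.
E J (9): skip — E and J already connected.
K L (10): add — endpoints in different components.
Every non-tree edge has weight strictly greater than the heaviest edge on the tree path between its endpoints, so the MST is unique.

Yes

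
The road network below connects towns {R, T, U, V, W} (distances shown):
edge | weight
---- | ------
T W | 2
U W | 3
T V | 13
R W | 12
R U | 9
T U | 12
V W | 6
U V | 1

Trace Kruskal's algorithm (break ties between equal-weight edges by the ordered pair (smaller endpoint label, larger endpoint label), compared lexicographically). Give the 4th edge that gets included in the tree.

Kruskal's algorithm — process edges by increasing weight (ties by edge label):
U V (1): add — endpoints in different components.
T W (2): add — endpoints in different components.
U W (3): add — endpoints in different components.
V W (6): skip — V and W already connected.
R U (9): add — endpoints in different components.
The 4th edge added is R U.

R-U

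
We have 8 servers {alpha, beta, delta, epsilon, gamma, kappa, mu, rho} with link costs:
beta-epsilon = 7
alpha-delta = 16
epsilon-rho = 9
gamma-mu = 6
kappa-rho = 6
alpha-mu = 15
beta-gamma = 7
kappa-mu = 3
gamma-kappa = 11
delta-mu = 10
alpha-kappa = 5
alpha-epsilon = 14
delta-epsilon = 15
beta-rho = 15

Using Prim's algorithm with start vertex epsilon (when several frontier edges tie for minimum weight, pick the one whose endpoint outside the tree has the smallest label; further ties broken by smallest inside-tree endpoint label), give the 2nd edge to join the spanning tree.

Prim's algorithm from epsilon:
Step 1: cheapest edge leaving the tree is beta-epsilon (7); add beta.
Step 2: cheapest edge leaving the tree is beta-gamma (7); add gamma.
Step 3: cheapest edge leaving the tree is gamma-mu (6); add mu.
Step 4: cheapest edge leaving the tree is kappa-mu (3); add kappa.
Step 5: cheapest edge leaving the tree is alpha-kappa (5); add alpha.
Step 6: cheapest edge leaving the tree is kappa-rho (6); add rho.
Step 7: cheapest edge leaving the tree is delta-mu (10); add delta.
The 2nd edge added is beta-gamma.

beta-gamma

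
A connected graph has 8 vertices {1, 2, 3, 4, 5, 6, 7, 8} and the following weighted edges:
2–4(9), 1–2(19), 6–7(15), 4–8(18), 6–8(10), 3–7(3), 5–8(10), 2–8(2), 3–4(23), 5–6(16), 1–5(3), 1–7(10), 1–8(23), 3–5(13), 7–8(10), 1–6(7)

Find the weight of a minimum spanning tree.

Prim's algorithm from 1:
Step 1: cheapest edge leaving the tree is 1–5 (3); add 5.
Step 2: cheapest edge leaving the tree is 1–6 (7); add 6.
Step 3: cheapest edge leaving the tree is 1–7 (10); add 7.
Step 4: cheapest edge leaving the tree is 3–7 (3); add 3.
Step 5: cheapest edge leaving the tree is 5–8 (10); add 8.
Step 6: cheapest edge leaving the tree is 2–8 (2); add 2.
Step 7: cheapest edge leaving the tree is 2–4 (9); add 4.
MST edges: 1–5, 1–6, 1–7, 3–7, 5–8, 2–8, 2–4; total weight 3+7+10+3+10+2+9 = 44.

44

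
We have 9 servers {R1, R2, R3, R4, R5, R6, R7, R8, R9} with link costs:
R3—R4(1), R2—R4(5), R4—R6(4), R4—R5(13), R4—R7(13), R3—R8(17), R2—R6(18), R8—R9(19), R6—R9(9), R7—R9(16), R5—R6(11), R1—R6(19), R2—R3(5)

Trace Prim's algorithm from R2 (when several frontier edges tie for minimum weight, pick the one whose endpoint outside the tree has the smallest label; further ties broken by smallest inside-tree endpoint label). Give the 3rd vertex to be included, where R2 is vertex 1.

Prim, starting at R2.
Step 1: frontier [R2—R3 5, R2—R4 5, R2—R6 18] → take R2—R3 (5); add R3.
Step 2: frontier [R2—R4 5, R2—R6 18, R3—R4 1, R3—R8 17] → take R3—R4 (1); add R4.
Step 3: frontier [R2—R6 18, R3—R8 17, R4—R6 4, R4—R5 13, R4—R7 13] → take R4—R6 (4); add R6.
Step 4: frontier [R3—R8 17, R4—R5 13, R4—R7 13, R6—R9 9, R5—R6 11, R1—R6 19] → take R6—R9 (9); add R9.
Step 5: frontier [R3—R8 17, R4—R5 13, R4—R7 13, R5—R6 11, R1—R6 19, R7—R9 16, R8—R9 19] → take R5—R6 (11); add R5.
Step 6: frontier [R3—R8 17, R4—R7 13, R1—R6 19, R7—R9 16, R8—R9 19] → take R4—R7 (13); add R7.
Step 7: frontier [R3—R8 17, R1—R6 19, R8—R9 19] → take R3—R8 (17); add R8.
Step 8: frontier [R1—R6 19] → take R1—R6 (19); add R1.
Vertex order: R2, R3, R4, R6, R9, R5, R7, R8, R1. The 3rd vertex is R4.

R4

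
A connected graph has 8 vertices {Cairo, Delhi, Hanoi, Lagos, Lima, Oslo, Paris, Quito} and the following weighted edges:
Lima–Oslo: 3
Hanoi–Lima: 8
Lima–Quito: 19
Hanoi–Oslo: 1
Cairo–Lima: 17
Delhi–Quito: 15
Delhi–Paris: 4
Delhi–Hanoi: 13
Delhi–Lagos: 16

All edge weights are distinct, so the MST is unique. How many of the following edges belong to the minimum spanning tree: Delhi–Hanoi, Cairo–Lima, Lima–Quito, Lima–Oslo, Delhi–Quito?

4

Kruskal: consider edges lightest-first.
Hanoi–Oslo (1): add — endpoints in different components.
Lima–Oslo (3): add — endpoints in different components.
Delhi–Paris (4): add — endpoints in different components.
Hanoi–Lima (8): skip — Hanoi and Lima already connected.
Delhi–Hanoi (13): add — endpoints in different components.
Delhi–Quito (15): add — endpoints in different components.
Delhi–Lagos (16): add — endpoints in different components.
Cairo–Lima (17): add — endpoints in different components.
MST edge set: {Hanoi–Oslo, Lima–Oslo, Delhi–Paris, Delhi–Hanoi, Delhi–Quito, Delhi–Lagos, Cairo–Lima}.
Of the listed edges, {Delhi–Hanoi, Cairo–Lima, Lima–Oslo, Delhi–Quito} are in the MST → 4.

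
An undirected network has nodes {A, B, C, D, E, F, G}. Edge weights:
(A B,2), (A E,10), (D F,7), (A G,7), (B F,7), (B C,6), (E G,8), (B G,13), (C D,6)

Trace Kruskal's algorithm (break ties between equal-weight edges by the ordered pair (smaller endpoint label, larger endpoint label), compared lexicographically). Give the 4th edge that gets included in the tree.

Kruskal: consider edges lightest-first.
A B (2): add. Components now {A,B} {C} {D} {E} {F} {G}
B C (6): add. Components now {A,B,C} {D} {E} {F} {G}
C D (6): add. Components now {A,B,C,D} {E} {F} {G}
A G (7): add. Components now {A,B,C,D,G} {E} {F}
B F (7): add. Components now {A,B,C,D,F,G} {E}
D F (7): skip — D and F already connected.
E G (8): add. Components now {A,B,C,D,E,F,G}
The 4th edge added is A G.

A-G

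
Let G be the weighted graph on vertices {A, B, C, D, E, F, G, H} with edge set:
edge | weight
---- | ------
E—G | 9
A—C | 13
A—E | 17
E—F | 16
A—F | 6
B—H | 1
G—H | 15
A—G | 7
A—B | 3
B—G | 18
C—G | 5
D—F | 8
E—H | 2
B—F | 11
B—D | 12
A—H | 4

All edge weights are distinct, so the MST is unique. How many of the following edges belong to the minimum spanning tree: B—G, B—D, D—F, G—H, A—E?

1

Kruskal's algorithm — process edges by increasing weight (ties by edge label):
B—H (1): add — endpoints in different components.
E—H (2): add — endpoints in different components.
A—B (3): add — endpoints in different components.
A—H (4): skip — A and H already connected.
C—G (5): add — endpoints in different components.
A—F (6): add — endpoints in different components.
A—G (7): add — endpoints in different components.
D—F (8): add — endpoints in different components.
MST edge set: {B—H, E—H, A—B, C—G, A—F, A—G, D—F}.
Of the listed edges, {D—F} are in the MST → 1.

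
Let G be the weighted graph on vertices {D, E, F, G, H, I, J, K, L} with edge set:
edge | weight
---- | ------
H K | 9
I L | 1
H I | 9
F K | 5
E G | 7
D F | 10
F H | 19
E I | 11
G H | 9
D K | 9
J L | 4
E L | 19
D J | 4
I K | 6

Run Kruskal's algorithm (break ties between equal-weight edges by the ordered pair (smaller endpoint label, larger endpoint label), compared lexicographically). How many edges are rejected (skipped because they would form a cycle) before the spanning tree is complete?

1

Kruskal: consider edges lightest-first.
I L (1): add — endpoints in different components.
D J (4): add — endpoints in different components.
J L (4): add — endpoints in different components.
F K (5): add — endpoints in different components.
I K (6): add — endpoints in different components.
E G (7): add — endpoints in different components.
D K (9): skip — D and K already connected.
G H (9): add — endpoints in different components.
H I (9): add — endpoints in different components.
Edges rejected before the tree was complete: 1.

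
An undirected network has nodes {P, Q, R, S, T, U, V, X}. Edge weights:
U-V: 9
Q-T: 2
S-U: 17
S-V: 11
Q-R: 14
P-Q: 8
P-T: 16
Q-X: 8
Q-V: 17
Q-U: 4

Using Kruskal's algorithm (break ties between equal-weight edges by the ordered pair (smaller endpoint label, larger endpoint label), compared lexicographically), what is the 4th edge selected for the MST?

Sort edges by weight, then run Kruskal:
Q-T (2): add — endpoints in different components.
Q-U (4): add — endpoints in different components.
P-Q (8): add — endpoints in different components.
Q-X (8): add — endpoints in different components.
U-V (9): add — endpoints in different components.
S-V (11): add — endpoints in different components.
Q-R (14): add — endpoints in different components.
The 4th edge added is Q-X.

Q-X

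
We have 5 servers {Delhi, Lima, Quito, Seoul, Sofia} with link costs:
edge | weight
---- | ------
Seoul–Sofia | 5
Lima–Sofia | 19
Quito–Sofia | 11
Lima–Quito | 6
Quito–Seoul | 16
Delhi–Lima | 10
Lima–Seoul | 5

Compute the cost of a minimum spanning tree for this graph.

Kruskal's algorithm — process edges by increasing weight (ties by edge label):
Lima–Seoul (5): add — endpoints in different components.
Seoul–Sofia (5): add — endpoints in different components.
Lima–Quito (6): add — endpoints in different components.
Delhi–Lima (10): add — endpoints in different components.
MST edges: Lima–Seoul, Seoul–Sofia, Lima–Quito, Delhi–Lima; total weight 5+5+6+10 = 26.

26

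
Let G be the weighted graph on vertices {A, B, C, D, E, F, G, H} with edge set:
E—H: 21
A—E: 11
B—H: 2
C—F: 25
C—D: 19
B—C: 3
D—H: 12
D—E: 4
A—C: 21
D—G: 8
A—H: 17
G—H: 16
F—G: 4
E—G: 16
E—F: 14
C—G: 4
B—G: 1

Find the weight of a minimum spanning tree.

Prim, starting at D.
Step 1: cheapest edge leaving the tree is D—E (4); add E.
Step 2: cheapest edge leaving the tree is D—G (8); add G.
Step 3: cheapest edge leaving the tree is B—G (1); add B.
Step 4: cheapest edge leaving the tree is B—H (2); add H.
Step 5: cheapest edge leaving the tree is B—C (3); add C.
Step 6: cheapest edge leaving the tree is F—G (4); add F.
Step 7: cheapest edge leaving the tree is A—E (11); add A.
MST edges: D—E, D—G, B—G, B—H, B—C, F—G, A—E; total weight 4+8+1+2+3+4+11 = 33.

33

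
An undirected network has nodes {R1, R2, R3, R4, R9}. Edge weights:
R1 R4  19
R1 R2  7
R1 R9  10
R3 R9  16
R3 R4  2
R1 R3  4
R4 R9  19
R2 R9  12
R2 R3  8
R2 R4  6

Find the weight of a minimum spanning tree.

Kruskal: consider edges lightest-first.
R3 R4 (2): add. Components now {R1} {R3,R4} {R2} {R9}
R1 R3 (4): add. Components now {R1,R3,R4} {R2} {R9}
R2 R4 (6): add. Components now {R1,R2,R3,R4} {R9}
R1 R2 (7): skip — R1 and R2 already connected.
R2 R3 (8): skip — R3 and R2 already connected.
R1 R9 (10): add. Components now {R1,R2,R3,R4,R9}
MST edges: R3 R4, R1 R3, R2 R4, R1 R9; total weight 2+4+6+10 = 22.

22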